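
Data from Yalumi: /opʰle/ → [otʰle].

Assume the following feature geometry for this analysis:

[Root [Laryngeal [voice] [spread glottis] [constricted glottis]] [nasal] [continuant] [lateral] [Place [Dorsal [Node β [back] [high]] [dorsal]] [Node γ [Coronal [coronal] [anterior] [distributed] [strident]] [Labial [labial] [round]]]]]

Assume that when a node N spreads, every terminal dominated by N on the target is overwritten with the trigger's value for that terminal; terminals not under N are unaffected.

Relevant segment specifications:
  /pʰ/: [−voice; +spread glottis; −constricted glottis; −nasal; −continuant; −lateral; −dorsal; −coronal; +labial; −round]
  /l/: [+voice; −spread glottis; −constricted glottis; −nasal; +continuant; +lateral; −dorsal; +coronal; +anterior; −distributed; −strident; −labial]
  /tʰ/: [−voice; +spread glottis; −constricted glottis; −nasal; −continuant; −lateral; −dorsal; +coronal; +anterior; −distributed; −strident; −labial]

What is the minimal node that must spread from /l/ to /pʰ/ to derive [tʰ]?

Node γ

/pʰ/ and [tʰ] differ in [labial], [round], [coronal], [anterior], [distributed], [strident]; every other specified feature is identical.
Tracing each changed feature up the tree, the paths first meet at Node γ; any lower node misses at least one of them.
Delinking /pʰ/'s Node γ and associating /l/'s Node γ gives precisely the feature bundle of [tʰ].
[spread glottis], [continuant] stay as in /pʰ/ although /l/ differs there, so no node dominating them spread; among the remaining candidates Node γ is the lowest that derives the output.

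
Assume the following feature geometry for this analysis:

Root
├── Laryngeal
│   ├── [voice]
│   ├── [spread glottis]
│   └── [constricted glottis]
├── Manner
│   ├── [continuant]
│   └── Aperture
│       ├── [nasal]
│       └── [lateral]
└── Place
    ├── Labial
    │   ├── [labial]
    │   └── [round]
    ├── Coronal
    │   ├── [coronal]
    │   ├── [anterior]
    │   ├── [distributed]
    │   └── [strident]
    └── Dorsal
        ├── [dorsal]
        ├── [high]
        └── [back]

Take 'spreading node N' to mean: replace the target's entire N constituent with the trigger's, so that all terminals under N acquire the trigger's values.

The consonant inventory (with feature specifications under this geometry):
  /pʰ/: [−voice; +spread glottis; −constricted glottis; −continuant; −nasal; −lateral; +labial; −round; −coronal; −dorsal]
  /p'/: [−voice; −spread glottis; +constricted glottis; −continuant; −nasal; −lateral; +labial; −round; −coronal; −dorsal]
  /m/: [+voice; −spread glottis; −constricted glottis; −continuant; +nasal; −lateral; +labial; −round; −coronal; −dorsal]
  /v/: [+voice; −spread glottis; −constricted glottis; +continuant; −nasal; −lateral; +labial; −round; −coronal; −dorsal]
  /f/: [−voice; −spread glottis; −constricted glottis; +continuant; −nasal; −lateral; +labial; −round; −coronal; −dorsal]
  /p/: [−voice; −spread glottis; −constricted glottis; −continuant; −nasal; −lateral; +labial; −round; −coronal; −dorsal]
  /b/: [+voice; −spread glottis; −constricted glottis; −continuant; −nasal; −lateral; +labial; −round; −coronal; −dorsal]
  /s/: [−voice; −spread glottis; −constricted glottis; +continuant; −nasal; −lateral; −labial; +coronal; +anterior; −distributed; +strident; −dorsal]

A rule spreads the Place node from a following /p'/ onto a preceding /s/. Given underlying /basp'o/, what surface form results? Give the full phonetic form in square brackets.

Place immediately or transitively dominates [labial], [round], [coronal], [anterior], [distributed], [strident], [dorsal], [high], [back].
The target acquires /p'/'s values for everything under Place — [+labial], [−round], [−coronal], [−dorsal] — while keeping its own [voice], [spread glottis], [constricted glottis], ….
Among the inventory, only /f/ has exactly this specification, giving the surface form [bafp'o].

[bafp'o]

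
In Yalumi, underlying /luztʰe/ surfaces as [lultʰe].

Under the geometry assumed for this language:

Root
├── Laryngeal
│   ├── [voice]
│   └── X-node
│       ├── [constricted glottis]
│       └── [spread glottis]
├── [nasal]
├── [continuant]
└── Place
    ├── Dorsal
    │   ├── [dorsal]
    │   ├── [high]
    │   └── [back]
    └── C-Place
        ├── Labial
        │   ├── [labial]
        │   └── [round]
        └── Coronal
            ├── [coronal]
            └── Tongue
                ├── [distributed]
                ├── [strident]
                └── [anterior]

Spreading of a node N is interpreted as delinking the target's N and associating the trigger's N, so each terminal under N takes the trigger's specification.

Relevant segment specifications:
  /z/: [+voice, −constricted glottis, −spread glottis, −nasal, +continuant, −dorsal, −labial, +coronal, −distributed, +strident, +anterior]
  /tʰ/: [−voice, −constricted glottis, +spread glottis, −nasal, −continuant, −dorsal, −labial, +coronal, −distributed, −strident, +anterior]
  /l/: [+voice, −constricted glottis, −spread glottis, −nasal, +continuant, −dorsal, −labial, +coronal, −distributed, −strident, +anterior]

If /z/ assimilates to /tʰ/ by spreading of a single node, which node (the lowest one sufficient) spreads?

The alternation /z/ → [l] changes [strident] and nothing else.
Only a single terminal changes, and /tʰ/ supplies the new value, so [strident] itself is the minimal spreading constituent.
[voice], [spread glottis] stay as in /z/ although /tʰ/ differs there, so no node dominating them spread; among the remaining candidates [strident] is the lowest that derives the output.

[strident]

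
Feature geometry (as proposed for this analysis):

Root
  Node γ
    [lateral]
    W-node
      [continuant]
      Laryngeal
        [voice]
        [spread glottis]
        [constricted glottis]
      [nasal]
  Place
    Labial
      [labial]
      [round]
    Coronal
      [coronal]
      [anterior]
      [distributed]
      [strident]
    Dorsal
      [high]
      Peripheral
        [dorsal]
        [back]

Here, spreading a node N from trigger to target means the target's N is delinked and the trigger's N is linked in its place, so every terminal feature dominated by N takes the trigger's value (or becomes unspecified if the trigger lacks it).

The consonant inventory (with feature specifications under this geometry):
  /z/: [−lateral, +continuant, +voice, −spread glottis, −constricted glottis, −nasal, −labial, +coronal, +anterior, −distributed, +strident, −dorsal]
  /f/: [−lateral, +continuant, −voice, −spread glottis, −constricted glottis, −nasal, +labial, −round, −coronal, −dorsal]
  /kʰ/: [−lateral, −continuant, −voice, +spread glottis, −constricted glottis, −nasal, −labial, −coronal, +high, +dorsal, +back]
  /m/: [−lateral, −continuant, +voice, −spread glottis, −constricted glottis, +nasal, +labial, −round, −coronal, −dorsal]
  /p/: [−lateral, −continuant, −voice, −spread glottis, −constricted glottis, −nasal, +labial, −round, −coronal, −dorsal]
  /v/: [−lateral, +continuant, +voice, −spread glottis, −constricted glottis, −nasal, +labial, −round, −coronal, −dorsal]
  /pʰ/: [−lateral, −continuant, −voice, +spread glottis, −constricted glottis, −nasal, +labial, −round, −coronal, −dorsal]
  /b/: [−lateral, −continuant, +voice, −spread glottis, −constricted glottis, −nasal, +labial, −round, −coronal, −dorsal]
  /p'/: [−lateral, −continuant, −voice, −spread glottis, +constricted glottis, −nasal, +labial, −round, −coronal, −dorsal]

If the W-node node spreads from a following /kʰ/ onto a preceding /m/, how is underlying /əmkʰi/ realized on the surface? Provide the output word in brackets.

W-node immediately or transitively dominates [continuant], [voice], [spread glottis], [constricted glottis], [nasal].
The target acquires /kʰ/'s values for everything under W-node — [−continuant], [−voice], [+spread glottis], [−constricted glottis], [−nasal] — while keeping its own [lateral], [labial], [round], ….
Among the inventory, only /pʰ/ has exactly this specification, giving the surface form [əpʰkʰi].

[əpʰkʰi]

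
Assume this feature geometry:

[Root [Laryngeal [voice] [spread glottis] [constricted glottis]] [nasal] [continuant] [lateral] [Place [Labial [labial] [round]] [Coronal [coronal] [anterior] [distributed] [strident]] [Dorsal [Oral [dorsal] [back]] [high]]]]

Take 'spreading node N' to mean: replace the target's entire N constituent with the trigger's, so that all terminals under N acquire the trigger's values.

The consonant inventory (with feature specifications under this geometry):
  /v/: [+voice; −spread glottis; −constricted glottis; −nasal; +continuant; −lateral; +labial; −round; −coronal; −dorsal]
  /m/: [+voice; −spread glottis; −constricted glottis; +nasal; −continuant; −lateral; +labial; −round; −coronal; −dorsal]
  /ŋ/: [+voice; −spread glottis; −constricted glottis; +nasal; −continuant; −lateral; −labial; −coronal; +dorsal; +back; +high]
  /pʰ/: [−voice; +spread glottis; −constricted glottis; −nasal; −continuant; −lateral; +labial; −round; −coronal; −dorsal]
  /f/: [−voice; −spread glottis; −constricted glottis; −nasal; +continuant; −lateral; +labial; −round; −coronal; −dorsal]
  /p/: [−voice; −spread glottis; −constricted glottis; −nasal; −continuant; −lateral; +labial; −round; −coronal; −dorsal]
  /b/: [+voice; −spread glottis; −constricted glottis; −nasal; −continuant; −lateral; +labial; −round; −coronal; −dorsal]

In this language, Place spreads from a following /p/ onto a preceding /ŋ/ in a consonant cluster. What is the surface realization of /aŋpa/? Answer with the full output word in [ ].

[ampa]

Place immediately or transitively dominates [labial], [round], [coronal], [anterior], [distributed], [strident], [dorsal], [back], [high].
After delinking /ŋ/'s Place and linking /p/'s, the affected terminals become [+labial], [−round], [−coronal], [−dorsal]; [voice], [spread glottis], [constricted glottis], … (outside Place) are retained from /ŋ/.
The resulting bundle matches /m/ in the inventory; substituting it for /ŋ/ gives [ampa].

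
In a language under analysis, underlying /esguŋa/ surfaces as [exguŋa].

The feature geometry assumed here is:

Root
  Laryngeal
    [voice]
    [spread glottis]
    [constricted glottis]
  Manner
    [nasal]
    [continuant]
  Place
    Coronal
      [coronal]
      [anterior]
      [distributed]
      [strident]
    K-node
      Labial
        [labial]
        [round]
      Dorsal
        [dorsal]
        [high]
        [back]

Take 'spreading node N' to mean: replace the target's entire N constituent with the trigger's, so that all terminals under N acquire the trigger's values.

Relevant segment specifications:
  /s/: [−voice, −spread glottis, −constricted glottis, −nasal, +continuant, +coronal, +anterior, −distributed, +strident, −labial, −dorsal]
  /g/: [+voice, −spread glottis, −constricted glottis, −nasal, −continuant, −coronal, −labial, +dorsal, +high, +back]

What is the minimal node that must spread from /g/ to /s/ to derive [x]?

Place

/s/ and [x] differ in [coronal], [anterior], [distributed], [strident], [dorsal], [high], [back]; every other specified feature is identical.
In this geometry the lowest node dominating all of them is Place: every daughter of Place dominates only a proper subset, so no lower node suffices.
If Place spreads, every terminal under it takes /g/'s value, producing [x] as observed.
Had Root spread, [voice], [continuant] would have taken /g/'s values; they stay as in /s/, confirming the spreading constituent is exactly Place.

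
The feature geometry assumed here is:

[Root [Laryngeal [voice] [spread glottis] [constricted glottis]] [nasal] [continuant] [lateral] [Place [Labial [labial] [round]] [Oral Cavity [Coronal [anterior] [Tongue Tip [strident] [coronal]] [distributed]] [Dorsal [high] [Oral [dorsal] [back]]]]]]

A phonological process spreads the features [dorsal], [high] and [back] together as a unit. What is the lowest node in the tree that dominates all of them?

[dorsal]: Root / Place / Oral Cavity / Dorsal / Oral / [dorsal].
[high]: Root / Place / Oral Cavity / Dorsal / [high].
[back]: Root / Place / Oral Cavity / Dorsal / Oral / [back].
The lowest node appearing on every path is Dorsal; each proper daughter of Dorsal fails to dominate at least one of the listed features.

Dorsal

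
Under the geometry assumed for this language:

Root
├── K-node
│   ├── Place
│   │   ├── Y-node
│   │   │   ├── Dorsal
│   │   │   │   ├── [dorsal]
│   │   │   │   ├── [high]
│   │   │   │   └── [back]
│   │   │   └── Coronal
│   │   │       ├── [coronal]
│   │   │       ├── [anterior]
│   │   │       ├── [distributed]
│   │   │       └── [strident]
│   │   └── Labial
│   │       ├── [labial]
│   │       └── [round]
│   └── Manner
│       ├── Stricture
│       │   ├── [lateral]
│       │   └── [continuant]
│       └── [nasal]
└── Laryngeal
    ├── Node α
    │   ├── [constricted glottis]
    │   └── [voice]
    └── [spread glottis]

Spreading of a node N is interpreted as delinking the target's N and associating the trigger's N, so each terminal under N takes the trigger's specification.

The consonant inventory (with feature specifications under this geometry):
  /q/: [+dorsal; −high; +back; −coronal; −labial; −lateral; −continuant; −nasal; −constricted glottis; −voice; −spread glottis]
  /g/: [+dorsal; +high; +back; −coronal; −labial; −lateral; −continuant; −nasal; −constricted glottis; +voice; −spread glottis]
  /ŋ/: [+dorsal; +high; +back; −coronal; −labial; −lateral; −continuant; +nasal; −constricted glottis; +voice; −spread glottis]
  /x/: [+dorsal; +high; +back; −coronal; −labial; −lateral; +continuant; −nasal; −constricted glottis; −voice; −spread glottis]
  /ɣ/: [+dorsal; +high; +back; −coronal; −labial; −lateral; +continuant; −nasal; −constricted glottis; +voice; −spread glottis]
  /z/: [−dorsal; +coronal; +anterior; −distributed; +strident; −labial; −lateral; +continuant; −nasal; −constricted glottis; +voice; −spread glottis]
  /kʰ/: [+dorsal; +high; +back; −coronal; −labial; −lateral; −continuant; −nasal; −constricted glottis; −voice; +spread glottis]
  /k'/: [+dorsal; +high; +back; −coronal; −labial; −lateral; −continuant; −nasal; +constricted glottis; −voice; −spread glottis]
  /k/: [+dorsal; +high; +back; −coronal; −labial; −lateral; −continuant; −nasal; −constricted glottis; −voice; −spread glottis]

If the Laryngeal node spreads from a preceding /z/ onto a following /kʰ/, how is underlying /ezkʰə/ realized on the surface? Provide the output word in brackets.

[ezgə]

The Laryngeal node dominates the terminals [constricted glottis], [voice], [spread glottis].
Spreading Laryngeal from /z/ onto /kʰ/ replaces those values with /z/'s: [−constricted glottis], [+voice], [−spread glottis]. Features outside Laryngeal ([dorsal], [high], [back], …) stay as in /kʰ/.
This feature bundle is that of [g], so /ezkʰə/ surfaces as [ezgə].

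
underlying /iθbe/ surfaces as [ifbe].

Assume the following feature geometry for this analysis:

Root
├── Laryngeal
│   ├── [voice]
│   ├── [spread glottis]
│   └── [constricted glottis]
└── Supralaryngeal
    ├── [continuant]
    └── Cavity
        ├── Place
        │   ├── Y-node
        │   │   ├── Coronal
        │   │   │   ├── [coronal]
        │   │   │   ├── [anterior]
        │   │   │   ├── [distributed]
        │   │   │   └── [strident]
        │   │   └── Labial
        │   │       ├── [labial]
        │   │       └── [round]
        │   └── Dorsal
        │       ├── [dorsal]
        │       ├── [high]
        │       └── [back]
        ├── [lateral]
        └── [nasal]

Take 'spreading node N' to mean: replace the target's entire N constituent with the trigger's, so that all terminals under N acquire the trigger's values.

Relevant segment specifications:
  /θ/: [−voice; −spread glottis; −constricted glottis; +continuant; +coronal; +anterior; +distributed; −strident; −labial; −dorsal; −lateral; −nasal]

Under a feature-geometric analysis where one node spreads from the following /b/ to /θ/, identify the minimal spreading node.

Y-node

Feature comparison: [labial], [round], [coronal], [anterior], [distributed], [strident] differ between /θ/ and [f]; the remaining terminals match.
The smallest constituent containing every changed terminal is Y-node — each of its daughters lacks at least one of the affected features.
Delinking /θ/'s Y-node and associating /b/'s Y-node gives precisely the feature bundle of [f].
[continuant], [voice] stay as in /θ/ although /b/ differs there, so no node dominating them spread; among the remaining candidates Y-node is the lowest that derives the output.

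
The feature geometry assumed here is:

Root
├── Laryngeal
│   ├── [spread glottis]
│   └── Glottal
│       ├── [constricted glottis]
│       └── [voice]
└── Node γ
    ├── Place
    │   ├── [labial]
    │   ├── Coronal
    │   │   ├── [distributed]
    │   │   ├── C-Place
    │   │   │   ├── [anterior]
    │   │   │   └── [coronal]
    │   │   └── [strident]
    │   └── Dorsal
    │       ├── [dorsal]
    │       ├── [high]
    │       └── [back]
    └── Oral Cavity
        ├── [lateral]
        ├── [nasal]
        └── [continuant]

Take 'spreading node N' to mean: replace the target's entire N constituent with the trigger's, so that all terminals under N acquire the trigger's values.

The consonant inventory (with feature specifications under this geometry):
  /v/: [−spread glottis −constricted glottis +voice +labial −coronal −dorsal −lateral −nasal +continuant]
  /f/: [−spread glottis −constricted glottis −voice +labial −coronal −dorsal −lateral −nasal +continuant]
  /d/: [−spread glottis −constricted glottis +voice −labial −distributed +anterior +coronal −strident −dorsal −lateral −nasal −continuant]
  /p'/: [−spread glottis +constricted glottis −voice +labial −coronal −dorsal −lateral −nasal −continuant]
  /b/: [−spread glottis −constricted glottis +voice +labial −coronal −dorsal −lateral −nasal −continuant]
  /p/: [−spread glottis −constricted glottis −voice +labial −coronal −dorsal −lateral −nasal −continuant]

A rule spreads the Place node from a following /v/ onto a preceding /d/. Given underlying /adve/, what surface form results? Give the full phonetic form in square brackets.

Place immediately or transitively dominates [labial], [distributed], [anterior], [coronal], [strident], [dorsal], [high], [back].
After delinking /d/'s Place and linking /v/'s, the affected terminals become [+labial], [−coronal], [−dorsal]; [spread glottis], [constricted glottis], [voice], … (outside Place) are retained from /d/.
Among the inventory, only /b/ has exactly this specification, giving the surface form [abve].

[abve]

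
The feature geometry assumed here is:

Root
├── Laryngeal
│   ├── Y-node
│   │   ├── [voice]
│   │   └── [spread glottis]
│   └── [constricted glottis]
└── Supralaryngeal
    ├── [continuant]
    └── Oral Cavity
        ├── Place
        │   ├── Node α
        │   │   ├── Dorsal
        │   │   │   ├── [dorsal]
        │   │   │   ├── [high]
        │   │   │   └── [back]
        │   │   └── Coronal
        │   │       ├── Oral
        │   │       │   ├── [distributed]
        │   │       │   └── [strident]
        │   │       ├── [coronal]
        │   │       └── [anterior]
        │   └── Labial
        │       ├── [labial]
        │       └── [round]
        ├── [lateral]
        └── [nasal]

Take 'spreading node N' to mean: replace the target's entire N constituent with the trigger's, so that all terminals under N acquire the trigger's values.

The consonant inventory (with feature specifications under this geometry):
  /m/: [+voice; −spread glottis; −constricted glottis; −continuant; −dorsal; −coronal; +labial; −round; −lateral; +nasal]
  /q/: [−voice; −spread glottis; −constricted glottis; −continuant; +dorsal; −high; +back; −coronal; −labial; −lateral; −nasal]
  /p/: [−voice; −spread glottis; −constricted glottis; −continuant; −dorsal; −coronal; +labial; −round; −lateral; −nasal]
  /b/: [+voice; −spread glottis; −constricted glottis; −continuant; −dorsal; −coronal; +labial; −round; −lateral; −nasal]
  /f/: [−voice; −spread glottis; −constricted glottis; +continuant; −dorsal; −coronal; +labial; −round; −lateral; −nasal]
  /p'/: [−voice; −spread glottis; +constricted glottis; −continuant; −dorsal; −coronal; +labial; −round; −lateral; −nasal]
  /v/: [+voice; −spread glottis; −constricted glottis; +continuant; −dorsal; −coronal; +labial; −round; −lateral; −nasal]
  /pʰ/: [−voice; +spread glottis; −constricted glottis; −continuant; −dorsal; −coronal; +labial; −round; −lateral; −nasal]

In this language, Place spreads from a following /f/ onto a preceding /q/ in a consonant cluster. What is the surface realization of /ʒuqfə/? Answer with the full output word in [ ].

Place immediately or transitively dominates [dorsal], [high], [back], [distributed], [strident], [coronal], [anterior], [labial], [round].
Spreading Place from /f/ onto /q/ replaces those values with /f/'s: [−dorsal], [−coronal], [+labial], [−round]. Features outside Place ([voice], [spread glottis], [constricted glottis], …) stay as in /q/.
Among the inventory, only /p/ has exactly this specification, giving the surface form [ʒupfə].

[ʒupfə]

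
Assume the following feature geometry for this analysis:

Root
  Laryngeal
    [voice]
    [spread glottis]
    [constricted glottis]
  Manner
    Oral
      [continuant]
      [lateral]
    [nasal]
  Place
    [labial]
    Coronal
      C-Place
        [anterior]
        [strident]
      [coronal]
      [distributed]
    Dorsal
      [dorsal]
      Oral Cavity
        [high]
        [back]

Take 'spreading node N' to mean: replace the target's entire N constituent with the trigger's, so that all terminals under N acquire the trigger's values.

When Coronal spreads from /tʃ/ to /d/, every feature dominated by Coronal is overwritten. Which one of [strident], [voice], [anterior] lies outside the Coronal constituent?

The terminals dominated by Coronal are [anterior], [strident], [coronal], [distributed].
Spreading Coronal replaces [anterior], [strident] with the trigger's values, since each sits inside the Coronal constituent.
[voice] is not within the Coronal subtree (it hangs from Laryngeal), so /d/'s [voice] value survives.

[voice]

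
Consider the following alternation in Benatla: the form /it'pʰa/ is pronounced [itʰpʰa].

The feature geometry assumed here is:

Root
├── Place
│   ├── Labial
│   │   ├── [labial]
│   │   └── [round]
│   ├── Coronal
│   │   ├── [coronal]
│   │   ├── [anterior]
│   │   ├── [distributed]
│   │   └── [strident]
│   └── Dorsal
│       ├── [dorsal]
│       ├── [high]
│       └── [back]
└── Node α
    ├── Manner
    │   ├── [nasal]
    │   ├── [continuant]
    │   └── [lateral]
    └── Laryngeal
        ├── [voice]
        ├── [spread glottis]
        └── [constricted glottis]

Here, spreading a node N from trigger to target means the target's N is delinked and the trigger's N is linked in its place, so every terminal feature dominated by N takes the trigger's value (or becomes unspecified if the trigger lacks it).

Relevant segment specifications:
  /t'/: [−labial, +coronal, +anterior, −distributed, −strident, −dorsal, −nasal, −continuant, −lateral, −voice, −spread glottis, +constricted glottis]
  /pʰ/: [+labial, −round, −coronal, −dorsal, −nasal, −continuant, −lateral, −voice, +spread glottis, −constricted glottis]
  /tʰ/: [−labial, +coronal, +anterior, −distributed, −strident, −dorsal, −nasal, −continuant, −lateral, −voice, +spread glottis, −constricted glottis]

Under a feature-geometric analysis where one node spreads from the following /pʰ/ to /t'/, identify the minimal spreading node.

Laryngeal

Comparing /t'/ with its surface form [tʰ], the features that change are [spread glottis], [constricted glottis].
Tracing each changed feature up the tree, the paths first meet at Laryngeal; any lower node misses at least one of them.
Delinking /t'/'s Laryngeal and associating /pʰ/'s Laryngeal gives precisely the feature bundle of [tʰ].
[coronal], [labial] stay as in /t'/ although /pʰ/ differs there, so no node dominating them spread; among the remaining candidates Laryngeal is the lowest that derives the output.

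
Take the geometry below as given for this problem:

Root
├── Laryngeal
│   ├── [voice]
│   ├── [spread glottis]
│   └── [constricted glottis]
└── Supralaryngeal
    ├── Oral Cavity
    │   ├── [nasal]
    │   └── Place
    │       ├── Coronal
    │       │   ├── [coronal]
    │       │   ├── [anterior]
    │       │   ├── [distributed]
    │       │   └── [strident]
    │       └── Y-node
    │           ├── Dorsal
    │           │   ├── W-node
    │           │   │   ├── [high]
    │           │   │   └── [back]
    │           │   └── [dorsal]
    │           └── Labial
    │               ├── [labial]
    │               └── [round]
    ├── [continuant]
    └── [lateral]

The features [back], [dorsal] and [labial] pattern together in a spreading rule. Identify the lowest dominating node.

Y-node

[back]: Root > Supralaryngeal > Oral Cavity > Place > Y-node > Dorsal > W-node > [back].
[dorsal]: Root > Supralaryngeal > Oral Cavity > Place > Y-node > Dorsal > [dorsal].
[labial]: Root > Supralaryngeal > Oral Cavity > Place > Y-node > Labial > [labial].
Y-node is the lowest common ancestor — every listed feature sits under it, and no single subconstituent of Y-node covers them all.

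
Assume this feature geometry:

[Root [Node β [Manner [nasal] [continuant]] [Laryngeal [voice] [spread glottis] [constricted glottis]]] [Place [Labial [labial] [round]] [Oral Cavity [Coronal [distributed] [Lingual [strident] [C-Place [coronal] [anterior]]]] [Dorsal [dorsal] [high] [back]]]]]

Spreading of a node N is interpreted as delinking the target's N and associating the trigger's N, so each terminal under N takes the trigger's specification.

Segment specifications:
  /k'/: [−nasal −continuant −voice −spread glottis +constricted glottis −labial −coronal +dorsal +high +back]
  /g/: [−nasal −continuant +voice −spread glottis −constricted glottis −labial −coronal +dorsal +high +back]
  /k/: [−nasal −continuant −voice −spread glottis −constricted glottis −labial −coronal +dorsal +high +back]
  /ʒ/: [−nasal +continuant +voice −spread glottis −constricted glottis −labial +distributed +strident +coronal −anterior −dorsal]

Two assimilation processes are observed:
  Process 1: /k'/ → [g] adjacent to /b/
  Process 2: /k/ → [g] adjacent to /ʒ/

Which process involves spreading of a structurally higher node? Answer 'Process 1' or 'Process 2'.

Process 1: the features that change are [voice], [constricted glottis]; the minimal node is Laryngeal (depth 2).
Process 2: the feature that changes is [voice]; the minimal node is [voice] (depth 3).
Laryngeal is closer to Root than [voice], so Process 1 spreads the higher node.

Process 1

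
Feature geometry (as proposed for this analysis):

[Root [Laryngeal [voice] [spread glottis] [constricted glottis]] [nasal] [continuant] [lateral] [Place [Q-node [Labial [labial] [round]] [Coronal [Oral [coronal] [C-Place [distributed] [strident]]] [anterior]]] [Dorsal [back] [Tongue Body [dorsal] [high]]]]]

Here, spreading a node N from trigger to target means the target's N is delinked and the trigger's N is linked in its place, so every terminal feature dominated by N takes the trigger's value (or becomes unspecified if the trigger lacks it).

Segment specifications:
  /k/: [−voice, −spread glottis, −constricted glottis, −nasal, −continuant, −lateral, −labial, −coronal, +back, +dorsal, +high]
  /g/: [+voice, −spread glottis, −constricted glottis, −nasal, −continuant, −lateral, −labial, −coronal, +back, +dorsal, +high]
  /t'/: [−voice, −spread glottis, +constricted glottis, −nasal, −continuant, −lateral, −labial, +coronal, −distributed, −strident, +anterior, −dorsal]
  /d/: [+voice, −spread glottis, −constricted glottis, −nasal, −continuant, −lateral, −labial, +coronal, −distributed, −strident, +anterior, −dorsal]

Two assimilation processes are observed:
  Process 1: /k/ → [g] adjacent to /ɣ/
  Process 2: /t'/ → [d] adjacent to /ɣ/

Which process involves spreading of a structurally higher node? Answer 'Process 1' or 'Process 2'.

Process 2

Process 1: the feature that changes is [voice]; the minimal node is [voice] (depth 2).
Process 2: the features that change are [voice], [constricted glottis]; the minimal node is Laryngeal (depth 1).
Depth 1 < depth 2; Process 2 involves the structurally higher constituent Laryngeal.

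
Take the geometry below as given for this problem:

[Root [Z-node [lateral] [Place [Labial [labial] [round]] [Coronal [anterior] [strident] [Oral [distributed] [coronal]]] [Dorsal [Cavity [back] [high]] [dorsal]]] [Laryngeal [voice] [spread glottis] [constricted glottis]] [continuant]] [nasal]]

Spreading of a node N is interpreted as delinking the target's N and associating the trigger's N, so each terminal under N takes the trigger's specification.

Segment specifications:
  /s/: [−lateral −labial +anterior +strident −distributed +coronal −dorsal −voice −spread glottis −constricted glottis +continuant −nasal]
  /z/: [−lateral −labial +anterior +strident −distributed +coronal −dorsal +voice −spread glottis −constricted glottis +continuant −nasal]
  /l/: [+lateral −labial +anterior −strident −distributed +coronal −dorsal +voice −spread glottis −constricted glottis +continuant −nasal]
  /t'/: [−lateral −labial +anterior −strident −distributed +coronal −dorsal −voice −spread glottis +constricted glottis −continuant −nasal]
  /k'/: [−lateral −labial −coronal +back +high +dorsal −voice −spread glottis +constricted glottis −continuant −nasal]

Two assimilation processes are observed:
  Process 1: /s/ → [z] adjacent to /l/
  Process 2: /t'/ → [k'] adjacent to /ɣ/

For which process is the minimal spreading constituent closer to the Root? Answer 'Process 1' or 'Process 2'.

In Process 1, [voice] changes, so the minimal spreading node is [voice] at depth 3.
In Process 2, [coronal], [anterior], [distributed], [strident], [dorsal], [high], [back] change, so the minimal spreading node is Place at depth 2.
Place is closer to Root than [voice], so Process 2 spreads the higher node.

Process 2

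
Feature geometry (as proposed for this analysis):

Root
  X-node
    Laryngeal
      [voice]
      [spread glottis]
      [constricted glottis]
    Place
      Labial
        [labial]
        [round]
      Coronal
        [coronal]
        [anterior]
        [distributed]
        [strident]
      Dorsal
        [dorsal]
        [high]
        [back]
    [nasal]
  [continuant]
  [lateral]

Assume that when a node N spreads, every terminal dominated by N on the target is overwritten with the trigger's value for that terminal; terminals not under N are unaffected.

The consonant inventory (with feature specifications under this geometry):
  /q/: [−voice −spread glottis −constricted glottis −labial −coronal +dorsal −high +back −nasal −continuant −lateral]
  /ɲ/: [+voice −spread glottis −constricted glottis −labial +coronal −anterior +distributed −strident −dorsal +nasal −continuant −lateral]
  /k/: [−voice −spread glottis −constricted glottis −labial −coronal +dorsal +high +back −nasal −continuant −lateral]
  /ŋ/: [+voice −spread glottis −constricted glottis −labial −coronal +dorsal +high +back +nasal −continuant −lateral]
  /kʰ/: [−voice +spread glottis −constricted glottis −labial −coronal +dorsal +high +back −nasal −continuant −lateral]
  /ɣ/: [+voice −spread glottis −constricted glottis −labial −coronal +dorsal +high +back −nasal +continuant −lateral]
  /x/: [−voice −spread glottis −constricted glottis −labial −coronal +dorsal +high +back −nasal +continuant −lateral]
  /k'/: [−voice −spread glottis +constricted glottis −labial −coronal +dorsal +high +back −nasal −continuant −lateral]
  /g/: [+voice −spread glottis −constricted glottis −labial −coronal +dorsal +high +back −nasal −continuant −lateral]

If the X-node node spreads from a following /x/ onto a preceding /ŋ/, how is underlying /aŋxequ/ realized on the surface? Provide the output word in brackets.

The X-node node dominates the terminals [voice], [spread glottis], [constricted glottis], [labial], [round], [coronal], [anterior], [distributed], [strident], [dorsal], [high], [back], [nasal].
The target acquires /x/'s values for everything under X-node — [−voice], [−spread glottis], [−constricted glottis], [−labial], [−coronal], [+dorsal], [+high], [+back], [−nasal] — while keeping its own [continuant], [lateral].
The resulting bundle matches /k/ in the inventory; substituting it for /ŋ/ gives [akxequ].

[akxequ]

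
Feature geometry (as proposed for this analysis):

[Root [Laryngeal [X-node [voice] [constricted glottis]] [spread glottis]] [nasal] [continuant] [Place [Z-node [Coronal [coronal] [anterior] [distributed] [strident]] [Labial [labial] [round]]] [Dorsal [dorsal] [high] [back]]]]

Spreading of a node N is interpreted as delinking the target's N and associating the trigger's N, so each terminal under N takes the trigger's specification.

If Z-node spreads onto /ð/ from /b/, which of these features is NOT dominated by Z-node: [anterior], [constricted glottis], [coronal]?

The terminals dominated by Z-node are [coronal], [anterior], [distributed], [strident], [labial], [round].
[anterior], [coronal] all lie under Z-node, so they are overwritten when Z-node spreads.
[constricted glottis] is not within the Z-node subtree (it hangs from X-node), so /ð/'s [constricted glottis] value survives.

[constricted glottis]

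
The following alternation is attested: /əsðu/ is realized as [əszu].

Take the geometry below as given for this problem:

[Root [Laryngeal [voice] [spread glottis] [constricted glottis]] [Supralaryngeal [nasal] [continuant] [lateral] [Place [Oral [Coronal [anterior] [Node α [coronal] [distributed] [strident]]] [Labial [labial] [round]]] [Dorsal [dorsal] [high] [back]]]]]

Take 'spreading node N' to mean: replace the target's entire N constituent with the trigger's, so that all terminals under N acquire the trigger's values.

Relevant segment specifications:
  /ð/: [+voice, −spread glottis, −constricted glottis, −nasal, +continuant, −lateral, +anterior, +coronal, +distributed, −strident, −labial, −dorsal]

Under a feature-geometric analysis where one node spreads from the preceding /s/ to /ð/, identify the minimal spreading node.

/ð/ and [z] differ in [distributed], [strident]; every other specified feature is identical.
The smallest constituent containing every changed terminal is Node α — each of its daughters lacks at least one of the affected features.
If Node α spreads, every terminal under it takes /s/'s value, producing [z] as observed.
[voice] stays as in /ð/ although /s/ differs there, so no node dominating it spread; among the remaining candidates Node α is the lowest that derives the output.

Node α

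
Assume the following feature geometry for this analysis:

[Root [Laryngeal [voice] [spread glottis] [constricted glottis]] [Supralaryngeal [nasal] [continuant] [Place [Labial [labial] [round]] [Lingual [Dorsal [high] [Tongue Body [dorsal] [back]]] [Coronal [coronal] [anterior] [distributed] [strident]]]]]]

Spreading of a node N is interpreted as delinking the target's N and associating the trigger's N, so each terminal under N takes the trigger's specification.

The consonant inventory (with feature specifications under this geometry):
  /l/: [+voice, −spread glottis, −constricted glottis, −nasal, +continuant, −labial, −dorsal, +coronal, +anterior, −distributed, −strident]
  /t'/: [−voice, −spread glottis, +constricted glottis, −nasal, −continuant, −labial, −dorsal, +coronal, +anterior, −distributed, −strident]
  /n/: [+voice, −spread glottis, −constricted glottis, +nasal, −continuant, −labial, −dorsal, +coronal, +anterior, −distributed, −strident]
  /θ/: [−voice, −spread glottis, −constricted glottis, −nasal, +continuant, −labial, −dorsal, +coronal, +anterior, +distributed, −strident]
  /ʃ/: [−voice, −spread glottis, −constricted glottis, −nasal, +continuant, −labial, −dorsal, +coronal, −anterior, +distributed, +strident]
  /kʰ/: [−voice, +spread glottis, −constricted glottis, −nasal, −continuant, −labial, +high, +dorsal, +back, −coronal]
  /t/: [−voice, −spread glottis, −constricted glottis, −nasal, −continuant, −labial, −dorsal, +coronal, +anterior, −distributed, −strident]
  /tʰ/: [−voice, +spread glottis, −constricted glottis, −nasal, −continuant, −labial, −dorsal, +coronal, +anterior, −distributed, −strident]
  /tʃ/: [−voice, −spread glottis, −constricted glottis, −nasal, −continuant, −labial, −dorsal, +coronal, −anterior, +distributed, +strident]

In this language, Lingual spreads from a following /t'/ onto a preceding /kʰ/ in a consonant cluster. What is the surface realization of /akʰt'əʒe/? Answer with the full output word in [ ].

The Lingual node dominates the terminals [high], [dorsal], [back], [coronal], [anterior], [distributed], [strident].
After delinking /kʰ/'s Lingual and linking /t'/'s, the affected terminals become [−dorsal], [+coronal], [+anterior], [−distributed], [−strident]; [voice], [spread glottis], [constricted glottis], … (outside Lingual) are retained from /kʰ/.
This feature bundle is that of [tʰ], so /akʰt'əʒe/ surfaces as [atʰt'əʒe].

[atʰt'əʒe]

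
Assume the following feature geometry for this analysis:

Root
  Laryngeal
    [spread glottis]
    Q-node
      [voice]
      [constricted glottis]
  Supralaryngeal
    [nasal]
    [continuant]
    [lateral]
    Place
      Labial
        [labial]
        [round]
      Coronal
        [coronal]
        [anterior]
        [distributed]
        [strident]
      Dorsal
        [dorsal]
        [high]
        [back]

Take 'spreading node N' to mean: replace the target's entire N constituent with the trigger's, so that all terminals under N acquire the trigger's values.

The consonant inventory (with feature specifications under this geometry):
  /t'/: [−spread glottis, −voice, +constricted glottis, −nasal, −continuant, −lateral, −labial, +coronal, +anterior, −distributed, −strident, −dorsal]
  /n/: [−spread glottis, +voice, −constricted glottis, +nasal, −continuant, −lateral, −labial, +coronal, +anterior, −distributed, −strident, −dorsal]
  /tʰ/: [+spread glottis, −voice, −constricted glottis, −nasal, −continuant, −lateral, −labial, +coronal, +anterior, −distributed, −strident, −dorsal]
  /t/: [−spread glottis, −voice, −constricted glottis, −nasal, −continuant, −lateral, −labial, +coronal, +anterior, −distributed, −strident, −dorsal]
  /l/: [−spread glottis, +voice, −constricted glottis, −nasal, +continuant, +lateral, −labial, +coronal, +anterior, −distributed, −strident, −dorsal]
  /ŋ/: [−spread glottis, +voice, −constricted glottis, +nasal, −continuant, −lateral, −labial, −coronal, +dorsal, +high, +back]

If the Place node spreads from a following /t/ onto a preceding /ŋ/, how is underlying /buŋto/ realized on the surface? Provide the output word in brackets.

The Place node dominates the terminals [labial], [round], [coronal], [anterior], [distributed], [strident], [dorsal], [high], [back].
Spreading Place from /t/ onto /ŋ/ replaces those values with /t/'s: [−labial], [+coronal], [+anterior], [−distributed], [−strident], [−dorsal]. Features outside Place ([spread glottis], [voice], [constricted glottis], …) stay as in /ŋ/.
This feature bundle is that of [n], so /buŋto/ surfaces as [bunto].

[bunto]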